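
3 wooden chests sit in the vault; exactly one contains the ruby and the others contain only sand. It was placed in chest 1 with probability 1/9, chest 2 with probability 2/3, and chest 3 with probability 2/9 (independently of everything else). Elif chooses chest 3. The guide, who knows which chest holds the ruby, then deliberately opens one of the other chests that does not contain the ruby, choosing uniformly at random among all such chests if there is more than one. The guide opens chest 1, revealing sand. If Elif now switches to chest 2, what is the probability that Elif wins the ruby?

Condition on the true location of the ruby.
If it is in chest 1 (prior 1/9): the guide opened chest 1, so this case is ruled out; weight (1/9)·0 = 0.
If it is in chest 2 (prior 2/3): the guide has no choice, probability 1; weight (2/3)·1 = 2/3.
If it is in chest 3 (prior 2/9): the guide has 2 equally likely choices, so probability 1/2; weight (2/9)·(1/2) = 1/9.
The weights sum to 7/9.
So P(the ruby in chest 2 | the guide opened chest 1) = (2/3) / (7/9) = 6/7.

6/7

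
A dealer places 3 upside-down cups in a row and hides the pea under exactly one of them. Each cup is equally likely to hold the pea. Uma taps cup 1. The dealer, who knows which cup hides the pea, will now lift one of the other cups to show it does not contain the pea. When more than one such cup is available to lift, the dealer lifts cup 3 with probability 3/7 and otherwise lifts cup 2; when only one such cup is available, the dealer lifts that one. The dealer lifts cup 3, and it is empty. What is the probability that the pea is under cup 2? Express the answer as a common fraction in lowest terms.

7/10

Apply Bayes' rule, conditioning on where the pea actually is.
If it is under cup 1 (prior 1/3): cup 3 is available, opened with probability 3/7; weight (1/3)·(3/7) = 1/7.
If it is under cup 2 (prior 1/3): only cup 3 is available, probability 1; weight (1/3)·1 = 1/3.
If it is under cup 3 (prior 1/3): the dealer opened cup 3, so this case is ruled out; weight (1/3)·0 = 0.
The weights sum to 10/21.
So P(the pea under cup 2 | the dealer opened cup 3) = (1/3) / (10/21) = 7/10.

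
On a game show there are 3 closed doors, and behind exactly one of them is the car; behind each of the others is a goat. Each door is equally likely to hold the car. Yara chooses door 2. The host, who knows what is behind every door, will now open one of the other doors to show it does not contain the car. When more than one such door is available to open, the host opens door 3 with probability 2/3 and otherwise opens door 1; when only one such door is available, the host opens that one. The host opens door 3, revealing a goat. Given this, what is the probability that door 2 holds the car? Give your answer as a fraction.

2/5

Consider each possible location of the car in turn.
If it is behind door 1 (prior 1/3): only door 3 is available, probability 1; weight (1/3)·1 = 1/3.
If it is behind door 2 (prior 1/3): door 3 is available, opened with probability 2/3; weight (1/3)·(2/3) = 2/9.
If it is behind door 3 (prior 1/3): the host opened door 3, so this case is ruled out; weight (1/3)·0 = 0.
The weights sum to 5/9.
So P(the car behind door 2 | the host opened door 3) = (2/9) / (5/9) = 2/5.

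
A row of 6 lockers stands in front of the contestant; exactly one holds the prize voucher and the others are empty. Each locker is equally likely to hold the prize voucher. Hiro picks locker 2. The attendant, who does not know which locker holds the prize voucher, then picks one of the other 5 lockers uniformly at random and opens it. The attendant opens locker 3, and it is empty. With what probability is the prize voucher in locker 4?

1/5

Because the attendant chose which locker to open without knowing where the prize voucher is, the choice is independent of the prize location. Learning that locker 3 does not hold the prize voucher simply rules out that one location and leaves the remaining 5 lockers still equally likely by symmetry.
So P(the prize voucher in locker 4) = 1/5.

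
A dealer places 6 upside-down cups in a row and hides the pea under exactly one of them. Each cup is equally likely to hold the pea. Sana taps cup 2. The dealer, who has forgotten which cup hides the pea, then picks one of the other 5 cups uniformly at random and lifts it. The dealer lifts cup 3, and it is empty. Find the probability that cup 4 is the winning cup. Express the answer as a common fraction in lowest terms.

1/5

Because the dealer chose which cup to lift without knowing where the pea is, the choice is independent of the prize location. Learning that cup 3 does not hold the pea simply rules out that one location and leaves the remaining 5 cups still equally likely by symmetry.
So P(the pea under cup 4) = 1/5.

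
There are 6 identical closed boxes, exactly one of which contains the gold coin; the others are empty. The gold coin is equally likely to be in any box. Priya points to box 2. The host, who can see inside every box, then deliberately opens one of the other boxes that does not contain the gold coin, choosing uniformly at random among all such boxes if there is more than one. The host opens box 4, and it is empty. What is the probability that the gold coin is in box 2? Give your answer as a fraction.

1/6

Consider each possible location of the gold coin in turn.
If it is in any of boxes 1, 3, 5, and 6 (prior 1/6 each): the host has 4 equally likely choices, so probability 1/4; weight (1/6)·(1/4) = 1/24 each.
If it is in box 2 (prior 1/6): the host has 5 equally likely choices, so probability 1/5; weight (1/6)·(1/5) = 1/30.
If it is in box 4 (prior 1/6): the host opened box 4, so this case is ruled out; weight (1/6)·0 = 0.
The weights sum to 1/5.
So P(the gold coin in box 2 | the host opened box 4) = (1/30) / (1/5) = 1/6.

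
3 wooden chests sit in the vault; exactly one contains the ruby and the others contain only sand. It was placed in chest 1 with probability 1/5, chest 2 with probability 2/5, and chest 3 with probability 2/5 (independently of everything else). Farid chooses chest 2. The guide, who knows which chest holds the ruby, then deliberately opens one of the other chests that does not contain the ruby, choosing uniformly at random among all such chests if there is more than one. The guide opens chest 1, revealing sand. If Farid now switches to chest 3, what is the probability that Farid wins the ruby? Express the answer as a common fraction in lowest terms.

2/3

Consider each possible location of the ruby in turn.
If it is in chest 1 (prior 1/5): the guide opened chest 1, so this case is ruled out; weight (1/5)·0 = 0.
If it is in chest 2 (prior 2/5): the guide has 2 equally likely choices, so probability 1/2; weight (2/5)·(1/2) = 1/5.
If it is in chest 3 (prior 2/5): the guide has no choice, probability 1; weight (2/5)·1 = 2/5.
The weights sum to 3/5.
So P(the ruby in chest 3 | the guide opened chest 1) = (2/5) / (3/5) = 2/3.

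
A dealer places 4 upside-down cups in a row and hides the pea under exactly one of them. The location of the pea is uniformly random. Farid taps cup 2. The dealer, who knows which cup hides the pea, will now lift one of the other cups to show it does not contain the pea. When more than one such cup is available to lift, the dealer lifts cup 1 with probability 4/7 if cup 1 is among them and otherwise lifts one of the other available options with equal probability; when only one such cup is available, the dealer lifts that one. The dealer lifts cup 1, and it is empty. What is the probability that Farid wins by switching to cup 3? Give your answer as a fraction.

Apply Bayes' rule, conditioning on where the pea actually is.
If it is under cup 1 (prior 1/4): the dealer opened cup 1, so this case is ruled out; weight (1/4)·0 = 0.
If it is under any of cups 2, 3, and 4 (prior 1/4 each): cup 1 is available, opened with probability 4/7; weight (1/4)·(4/7) = 1/7 each.
The weights sum to 3/7.
So P(the pea under cup 3 | the dealer opened cup 1) = (1/7) / (3/7) = 1/3.

1/3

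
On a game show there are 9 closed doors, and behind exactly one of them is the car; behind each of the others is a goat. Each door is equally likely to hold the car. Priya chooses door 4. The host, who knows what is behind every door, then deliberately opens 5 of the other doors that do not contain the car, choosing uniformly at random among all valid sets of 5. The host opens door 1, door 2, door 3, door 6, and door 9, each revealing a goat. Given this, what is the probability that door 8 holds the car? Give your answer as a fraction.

Consider each possible location of the car in turn.
If it is behind any of doors 1, 2, 3, 6, and 9 (prior 1/9 each): that door was opened and seen not to hold the prize — ruled out; weight (1/9)·0 = 0 each.
If it is behind door 4 (prior 1/9): the host has 56 equally likely choices, so probability 1/56; weight (1/9)·(1/56) = 1/504.
If it is behind any of doors 5, 7, and 8 (prior 1/9 each): the host has 21 equally likely choices, so probability 1/21; weight (1/9)·(1/21) = 1/189 each.
The weights sum to 1/56.
So P(the car behind door 8 | the host opened door 1, door 2, door 3, door 6, and door 9) = (1/189) / (1/56) = 8/27.

8/27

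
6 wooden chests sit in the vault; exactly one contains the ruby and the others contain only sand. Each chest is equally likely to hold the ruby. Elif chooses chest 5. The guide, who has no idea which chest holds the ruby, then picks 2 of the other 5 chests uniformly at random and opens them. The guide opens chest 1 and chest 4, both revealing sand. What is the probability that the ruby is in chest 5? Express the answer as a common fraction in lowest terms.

Condition on the true location of the ruby.
If it is in either of chests 1 and 4 (prior 1/6 each): that chest was opened and seen not to hold the prize — ruled out; weight (1/6)·0 = 0 each.
If it is in any of chests 2, 3, 5, and 6 (prior 1/6 each): the guide picks exactly this set with probability 1/10 regardless, and none is the prize; weight (1/6)·(1/10) = 1/60 each.
The weights sum to 1/15.
So P(the ruby in chest 5 | the guide opened chest 1 and chest 4) = (1/60) / (1/15) = 1/4.

1/4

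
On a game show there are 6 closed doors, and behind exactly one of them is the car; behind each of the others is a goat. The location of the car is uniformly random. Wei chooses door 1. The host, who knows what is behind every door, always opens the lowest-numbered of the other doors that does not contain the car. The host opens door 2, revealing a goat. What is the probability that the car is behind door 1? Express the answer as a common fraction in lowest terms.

Condition on the true location of the car.
If it is behind any of doors 1, 3, 4, 5, and 6 (prior 1/6 each): door 2 is the lowest-numbered option available, probability 1; weight (1/6)·1 = 1/6 each.
If it is behind door 2 (prior 1/6): the host opened door 2, so this case is ruled out; weight (1/6)·0 = 0.
The weights sum to 5/6.
So P(the car behind door 1 | the host opened door 2) = (1/6) / (5/6) = 1/5.

1/5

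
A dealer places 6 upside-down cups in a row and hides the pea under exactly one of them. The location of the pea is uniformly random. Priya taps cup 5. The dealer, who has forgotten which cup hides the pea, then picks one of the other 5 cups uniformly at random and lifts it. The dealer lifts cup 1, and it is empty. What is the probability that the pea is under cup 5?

Condition on the true location of the pea.
If it is under cup 1 (prior 1/6): the dealer opened cup 1, so this case is ruled out; weight (1/6)·0 = 0.
If it is under any of cups 2, 3, 4, 5, and 6 (prior 1/6 each): the dealer picks cup 1 with probability 1/5 regardless, and it is not the prize; weight (1/6)·(1/5) = 1/30 each.
The weights sum to 1/6.
So P(the pea under cup 5 | the dealer opened cup 1) = (1/30) / (1/6) = 1/5.

1/5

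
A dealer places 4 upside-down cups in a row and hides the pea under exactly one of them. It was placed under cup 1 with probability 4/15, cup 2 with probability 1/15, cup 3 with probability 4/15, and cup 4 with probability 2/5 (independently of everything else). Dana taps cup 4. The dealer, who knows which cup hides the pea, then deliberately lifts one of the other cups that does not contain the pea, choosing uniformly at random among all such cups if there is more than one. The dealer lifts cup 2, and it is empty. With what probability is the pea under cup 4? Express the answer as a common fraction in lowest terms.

Apply Bayes' rule, conditioning on where the pea actually is.
If it is under either of cups 1 and 3 (prior 4/15 each): the dealer has 2 equally likely choices, so probability 1/2; weight (4/15)·(1/2) = 2/15 each.
If it is under cup 2 (prior 1/15): the dealer opened cup 2, so this case is ruled out; weight (1/15)·0 = 0.
If it is under cup 4 (prior 2/5): the dealer has 3 equally likely choices, so probability 1/3; weight (2/5)·(1/3) = 2/15.
The weights sum to 2/5.
So P(the pea under cup 4 | the dealer opened cup 2) = (2/15) / (2/5) = 1/3.

1/3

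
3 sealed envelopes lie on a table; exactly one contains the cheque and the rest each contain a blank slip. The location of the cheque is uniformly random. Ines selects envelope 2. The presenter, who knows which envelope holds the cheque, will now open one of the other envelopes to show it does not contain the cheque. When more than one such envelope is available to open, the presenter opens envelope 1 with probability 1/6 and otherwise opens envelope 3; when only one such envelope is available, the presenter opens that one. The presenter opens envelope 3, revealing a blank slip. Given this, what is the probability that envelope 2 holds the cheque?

Condition on the true location of the cheque.
If it is in envelope 1 (prior 1/3): only envelope 3 is available, probability 1; weight (1/3)·1 = 1/3.
If it is in envelope 2 (prior 1/3): envelope 1 is available but not opened, probability 5/6; weight (1/3)·(5/6) = 5/18.
If it is in envelope 3 (prior 1/3): the presenter opened envelope 3, so this case is ruled out; weight (1/3)·0 = 0.
The weights sum to 11/18.
So P(the cheque in envelope 2 | the presenter opened envelope 3) = (5/18) / (11/18) = 5/11.

5/11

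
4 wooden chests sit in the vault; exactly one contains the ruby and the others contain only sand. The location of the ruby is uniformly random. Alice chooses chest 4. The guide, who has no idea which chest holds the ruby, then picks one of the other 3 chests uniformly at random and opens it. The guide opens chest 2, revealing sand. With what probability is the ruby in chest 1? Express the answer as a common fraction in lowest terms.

Because the guide chose which chest to open without knowing where the ruby is, the choice is independent of the prize location. Learning that chest 2 does not hold the ruby simply rules out that one location and leaves the remaining 3 chests still equally likely by symmetry.
So P(the ruby in chest 1) = 1/3.

1/3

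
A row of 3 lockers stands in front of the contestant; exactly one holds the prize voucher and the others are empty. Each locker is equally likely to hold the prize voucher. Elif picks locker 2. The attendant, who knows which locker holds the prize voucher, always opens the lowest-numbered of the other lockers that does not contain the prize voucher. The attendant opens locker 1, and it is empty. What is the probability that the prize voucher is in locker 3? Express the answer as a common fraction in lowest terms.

Condition on the true location of the prize voucher.
If it is in locker 1 (prior 1/3): the attendant opened locker 1, so this case is ruled out; weight (1/3)·0 = 0.
If it is in either of lockers 2 and 3 (prior 1/3 each): locker 1 is the lowest-numbered option available, probability 1; weight (1/3)·1 = 1/3 each.
The weights sum to 2/3.
So P(the prize voucher in locker 3 | the attendant opened locker 1) = (1/3) / (2/3) = 1/2.

1/2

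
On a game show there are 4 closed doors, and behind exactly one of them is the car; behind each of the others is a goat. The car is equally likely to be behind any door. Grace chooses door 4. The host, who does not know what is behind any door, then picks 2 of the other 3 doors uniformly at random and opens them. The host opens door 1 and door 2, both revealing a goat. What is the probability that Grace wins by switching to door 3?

1/2

Apply Bayes' rule, conditioning on where the car actually is.
If it is behind either of doors 1 and 2 (prior 1/4 each): that door was opened and seen not to hold the prize — ruled out; weight (1/4)·0 = 0 each.
If it is behind either of doors 3 and 4 (prior 1/4 each): the host picks exactly this set with probability 1/3 regardless, and none is the prize; weight (1/4)·(1/3) = 1/12 each.
The weights sum to 1/6.
So P(the car behind door 3 | the host opened door 1 and door 2) = (1/12) / (1/6) = 1/2.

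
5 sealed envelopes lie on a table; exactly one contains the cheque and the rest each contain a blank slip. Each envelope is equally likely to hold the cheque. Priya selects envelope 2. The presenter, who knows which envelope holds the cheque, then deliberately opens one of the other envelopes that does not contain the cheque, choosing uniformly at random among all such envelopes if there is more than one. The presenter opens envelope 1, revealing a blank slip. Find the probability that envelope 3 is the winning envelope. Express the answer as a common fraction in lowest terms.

4/15

Condition on the true location of the cheque.
If it is in envelope 1 (prior 1/5): the presenter opened envelope 1, so this case is ruled out; weight (1/5)·0 = 0.
If it is in envelope 2 (prior 1/5): the presenter has 4 equally likely choices, so probability 1/4; weight (1/5)·(1/4) = 1/20.
If it is in any of envelopes 3, 4, and 5 (prior 1/5 each): the presenter has 3 equally likely choices, so probability 1/3; weight (1/5)·(1/3) = 1/15 each.
The weights sum to 1/4.
So P(the cheque in envelope 3 | the presenter opened envelope 1) = (1/15) / (1/4) = 4/15.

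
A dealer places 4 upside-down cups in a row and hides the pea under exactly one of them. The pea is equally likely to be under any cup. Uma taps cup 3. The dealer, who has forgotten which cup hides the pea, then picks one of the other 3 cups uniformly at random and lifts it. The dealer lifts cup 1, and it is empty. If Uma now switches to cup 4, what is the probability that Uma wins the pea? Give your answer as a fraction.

Apply Bayes' rule, conditioning on where the pea actually is.
If it is under cup 1 (prior 1/4): the dealer opened cup 1, so this case is ruled out; weight (1/4)·0 = 0.
If it is under any of cups 2, 3, and 4 (prior 1/4 each): the dealer picks cup 1 with probability 1/3 regardless, and it is not the prize; weight (1/4)·(1/3) = 1/12 each.
The weights sum to 1/4.
So P(the pea under cup 4 | the dealer opened cup 1) = (1/12) / (1/4) = 1/3.

1/3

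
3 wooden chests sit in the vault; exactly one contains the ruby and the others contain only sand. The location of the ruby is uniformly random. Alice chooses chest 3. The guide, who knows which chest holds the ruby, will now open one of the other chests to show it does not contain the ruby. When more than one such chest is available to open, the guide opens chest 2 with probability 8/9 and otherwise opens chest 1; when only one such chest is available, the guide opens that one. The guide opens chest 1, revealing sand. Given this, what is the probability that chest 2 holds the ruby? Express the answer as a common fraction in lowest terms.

9/10

Condition on the true location of the ruby.
If it is in chest 1 (prior 1/3): the guide opened chest 1, so this case is ruled out; weight (1/3)·0 = 0.
If it is in chest 2 (prior 1/3): only chest 1 is available, probability 1; weight (1/3)·1 = 1/3.
If it is in chest 3 (prior 1/3): chest 2 is available but not opened, probability 1/9; weight (1/3)·(1/9) = 1/27.
The weights sum to 10/27.
So P(the ruby in chest 2 | the guide opened chest 1) = (1/3) / (10/27) = 9/10.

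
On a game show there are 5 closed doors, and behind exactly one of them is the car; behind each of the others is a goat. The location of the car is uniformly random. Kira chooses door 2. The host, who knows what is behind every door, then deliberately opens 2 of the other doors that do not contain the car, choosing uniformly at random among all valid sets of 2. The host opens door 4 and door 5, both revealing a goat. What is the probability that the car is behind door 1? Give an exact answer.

2/5

Apply Bayes' rule, conditioning on where the car actually is.
If it is behind either of doors 1 and 3 (prior 1/5 each): the host has 3 equally likely choices, so probability 1/3; weight (1/5)·(1/3) = 1/15 each.
If it is behind door 2 (prior 1/5): the host has 6 equally likely choices, so probability 1/6; weight (1/5)·(1/6) = 1/30.
If it is behind either of doors 4 and 5 (prior 1/5 each): that door was opened and seen not to hold the prize — ruled out; weight (1/5)·0 = 0 each.
The weights sum to 1/6.
So P(the car behind door 1 | the host opened door 4 and door 5) = (1/15) / (1/6) = 2/5.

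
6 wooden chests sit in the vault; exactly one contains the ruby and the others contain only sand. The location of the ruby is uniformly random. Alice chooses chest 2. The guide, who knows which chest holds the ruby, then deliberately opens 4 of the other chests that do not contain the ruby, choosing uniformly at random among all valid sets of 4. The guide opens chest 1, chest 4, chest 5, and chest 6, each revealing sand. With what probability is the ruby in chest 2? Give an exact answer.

1/6

Apply Bayes' rule, conditioning on where the ruby actually is.
If it is in any of chests 1, 4, 5, and 6 (prior 1/6 each): that chest was opened and seen not to hold the prize — ruled out; weight (1/6)·0 = 0 each.
If it is in chest 2 (prior 1/6): the guide has 5 equally likely choices, so probability 1/5; weight (1/6)·(1/5) = 1/30.
If it is in chest 3 (prior 1/6): the guide has no choice, probability 1; weight (1/6)·1 = 1/6.
The weights sum to 1/5.
So P(the ruby in chest 2 | the guide opened chest 1, chest 4, chest 5, and chest 6) = (1/30) / (1/5) = 1/6.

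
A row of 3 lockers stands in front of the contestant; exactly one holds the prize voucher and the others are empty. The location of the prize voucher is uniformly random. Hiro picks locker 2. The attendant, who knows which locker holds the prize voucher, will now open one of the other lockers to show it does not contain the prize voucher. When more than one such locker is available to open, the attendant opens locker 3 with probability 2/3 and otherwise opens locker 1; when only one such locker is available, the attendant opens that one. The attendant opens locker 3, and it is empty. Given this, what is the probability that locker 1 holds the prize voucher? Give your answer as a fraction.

3/5

Consider each possible location of the prize voucher in turn.
If it is in locker 1 (prior 1/3): only locker 3 is available, probability 1; weight (1/3)·1 = 1/3.
If it is in locker 2 (prior 1/3): locker 3 is available, opened with probability 2/3; weight (1/3)·(2/3) = 2/9.
If it is in locker 3 (prior 1/3): the attendant opened locker 3, so this case is ruled out; weight (1/3)·0 = 0.
The weights sum to 5/9.
So P(the prize voucher in locker 1 | the attendant opened locker 3) = (1/3) / (5/9) = 3/5.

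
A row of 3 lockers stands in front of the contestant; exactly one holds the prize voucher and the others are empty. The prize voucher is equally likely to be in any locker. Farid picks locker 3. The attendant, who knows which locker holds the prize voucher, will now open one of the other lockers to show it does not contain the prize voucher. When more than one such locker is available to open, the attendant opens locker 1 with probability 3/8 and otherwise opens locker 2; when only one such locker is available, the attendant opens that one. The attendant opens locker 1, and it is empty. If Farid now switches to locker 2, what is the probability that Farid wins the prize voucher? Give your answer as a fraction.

Apply Bayes' rule, conditioning on where the prize voucher actually is.
If it is in locker 1 (prior 1/3): the attendant opened locker 1, so this case is ruled out; weight (1/3)·0 = 0.
If it is in locker 2 (prior 1/3): only locker 1 is available, probability 1; weight (1/3)·1 = 1/3.
If it is in locker 3 (prior 1/3): locker 1 is available, opened with probability 3/8; weight (1/3)·(3/8) = 1/8.
The weights sum to 11/24.
So P(the prize voucher in locker 2 | the attendant opened locker 1) = (1/3) / (11/24) = 8/11.

8/11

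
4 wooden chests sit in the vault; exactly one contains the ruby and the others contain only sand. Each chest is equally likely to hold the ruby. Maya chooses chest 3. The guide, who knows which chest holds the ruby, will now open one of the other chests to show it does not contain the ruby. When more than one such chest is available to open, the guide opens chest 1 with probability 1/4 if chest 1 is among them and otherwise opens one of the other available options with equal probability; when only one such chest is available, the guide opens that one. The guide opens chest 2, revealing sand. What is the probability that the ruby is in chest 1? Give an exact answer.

Consider each possible location of the ruby in turn.
If it is in chest 1 (prior 1/4): chest 1 holds the prize so is unavailable; the guide chooses uniformly among the 2 others, probability 1/2; weight (1/4)·(1/2) = 1/8.
If it is in chest 2 (prior 1/4): the guide opened chest 2, so this case is ruled out; weight (1/4)·0 = 0.
If it is in chest 3 (prior 1/4): chest 1 is available but not opened; chest 2 gets probability (1 − 1/4)/2 = 3/8; weight (1/4)·(3/8) = 3/32.
If it is in chest 4 (prior 1/4): chest 1 is available but not opened, probability 3/4; weight (1/4)·(3/4) = 3/16.
The weights sum to 13/32.
So P(the ruby in chest 1 | the guide opened chest 2) = (1/8) / (13/32) = 4/13.

4/13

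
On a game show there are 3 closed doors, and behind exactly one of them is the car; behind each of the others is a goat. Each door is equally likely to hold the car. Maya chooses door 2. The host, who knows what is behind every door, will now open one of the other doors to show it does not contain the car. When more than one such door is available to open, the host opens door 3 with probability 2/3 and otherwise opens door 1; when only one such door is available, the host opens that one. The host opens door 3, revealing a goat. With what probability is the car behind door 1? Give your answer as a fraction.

3/5

Apply Bayes' rule, conditioning on where the car actually is.
If it is behind door 1 (prior 1/3): only door 3 is available, probability 1; weight (1/3)·1 = 1/3.
If it is behind door 2 (prior 1/3): door 3 is available, opened with probability 2/3; weight (1/3)·(2/3) = 2/9.
If it is behind door 3 (prior 1/3): the host opened door 3, so this case is ruled out; weight (1/3)·0 = 0.
The weights sum to 5/9.
So P(the car behind door 1 | the host opened door 3) = (1/3) / (5/9) = 3/5.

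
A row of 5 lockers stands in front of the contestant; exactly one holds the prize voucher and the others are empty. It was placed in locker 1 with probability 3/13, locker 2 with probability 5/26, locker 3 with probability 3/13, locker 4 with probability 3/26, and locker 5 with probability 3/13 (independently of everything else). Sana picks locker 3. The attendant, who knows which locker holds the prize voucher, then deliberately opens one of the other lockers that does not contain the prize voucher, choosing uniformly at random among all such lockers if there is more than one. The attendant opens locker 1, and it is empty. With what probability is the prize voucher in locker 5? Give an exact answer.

12/37

Apply Bayes' rule, conditioning on where the prize voucher actually is.
If it is in locker 1 (prior 3/13): the attendant opened locker 1, so this case is ruled out; weight (3/13)·0 = 0.
If it is in locker 2 (prior 5/26): the attendant has 3 equally likely choices, so probability 1/3; weight (5/26)·(1/3) = 5/78.
If it is in locker 3 (prior 3/13): the attendant has 4 equally likely choices, so probability 1/4; weight (3/13)·(1/4) = 3/52.
If it is in locker 4 (prior 3/26): the attendant has 3 equally likely choices, so probability 1/3; weight (3/26)·(1/3) = 1/26.
If it is in locker 5 (prior 3/13): the attendant has 3 equally likely choices, so probability 1/3; weight (3/13)·(1/3) = 1/13.
The weights sum to 37/156.
So P(the prize voucher in locker 5 | the attendant opened locker 1) = (1/13) / (37/156) = 12/37.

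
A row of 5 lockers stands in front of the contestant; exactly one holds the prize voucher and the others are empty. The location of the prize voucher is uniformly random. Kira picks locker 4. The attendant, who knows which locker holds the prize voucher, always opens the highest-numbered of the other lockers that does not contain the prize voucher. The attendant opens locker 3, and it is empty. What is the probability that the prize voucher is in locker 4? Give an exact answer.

Consider each possible location of the prize voucher in turn.
If it is in any of lockers 1, 2, and 4 (prior 1/5 each): the attendant would have opened locker 5 instead, probability 0; weight (1/5)·0 = 0 each.
If it is in locker 3 (prior 1/5): the attendant opened locker 3, so this case is ruled out; weight (1/5)·0 = 0.
If it is in locker 5 (prior 1/5): locker 3 is the highest-numbered option available, probability 1; weight (1/5)·1 = 1/5.
The weights sum to 1/5.
So P(the prize voucher in locker 4 | the attendant opened locker 3) = 0 / (1/5) = 0.

0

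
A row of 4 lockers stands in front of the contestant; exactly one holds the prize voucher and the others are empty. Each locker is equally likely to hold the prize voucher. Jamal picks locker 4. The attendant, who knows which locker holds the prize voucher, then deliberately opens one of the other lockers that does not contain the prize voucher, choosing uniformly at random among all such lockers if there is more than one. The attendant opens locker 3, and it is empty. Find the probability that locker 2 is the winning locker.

3/8

Consider each possible location of the prize voucher in turn.
If it is in either of lockers 1 and 2 (prior 1/4 each): the attendant has 2 equally likely choices, so probability 1/2; weight (1/4)·(1/2) = 1/8 each.
If it is in locker 3 (prior 1/4): the attendant opened locker 3, so this case is ruled out; weight (1/4)·0 = 0.
If it is in locker 4 (prior 1/4): the attendant has 3 equally likely choices, so probability 1/3; weight (1/4)·(1/3) = 1/12.
The weights sum to 1/3.
So P(the prize voucher in locker 2 | the attendant opened locker 3) = (1/8) / (1/3) = 3/8.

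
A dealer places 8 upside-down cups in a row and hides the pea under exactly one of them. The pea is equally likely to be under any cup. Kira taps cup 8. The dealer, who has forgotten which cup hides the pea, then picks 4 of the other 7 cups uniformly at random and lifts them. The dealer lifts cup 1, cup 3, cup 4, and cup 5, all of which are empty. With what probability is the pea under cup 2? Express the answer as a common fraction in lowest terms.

Consider each possible location of the pea in turn.
If it is under any of cups 1, 3, 4, and 5 (prior 1/8 each): that cup was opened and seen not to hold the prize — ruled out; weight (1/8)·0 = 0 each.
If it is under any of cups 2, 6, 7, and 8 (prior 1/8 each): the dealer picks exactly this set with probability 1/35 regardless, and none is the prize; weight (1/8)·(1/35) = 1/280 each.
The weights sum to 1/70.
So P(the pea under cup 2 | the dealer opened cup 1, cup 3, cup 4, and cup 5) = (1/280) / (1/70) = 1/4.

1/4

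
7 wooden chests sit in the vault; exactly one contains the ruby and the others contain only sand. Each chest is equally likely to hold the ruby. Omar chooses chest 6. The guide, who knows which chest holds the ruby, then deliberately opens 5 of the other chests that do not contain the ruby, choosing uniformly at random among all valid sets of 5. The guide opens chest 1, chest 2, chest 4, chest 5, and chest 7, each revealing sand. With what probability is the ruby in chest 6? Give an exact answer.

Consider each possible location of the ruby in turn.
If it is in any of chests 1, 2, 4, 5, and 7 (prior 1/7 each): that chest was opened and seen not to hold the prize — ruled out; weight (1/7)·0 = 0 each.
If it is in chest 3 (prior 1/7): the guide has no choice, probability 1; weight (1/7)·1 = 1/7.
If it is in chest 6 (prior 1/7): the guide has 6 equally likely choices, so probability 1/6; weight (1/7)·(1/6) = 1/42.
The weights sum to 1/6.
So P(the ruby in chest 6 | the guide opened chest 1, chest 2, chest 4, chest 5, and chest 7) = (1/42) / (1/6) = 1/7.

1/7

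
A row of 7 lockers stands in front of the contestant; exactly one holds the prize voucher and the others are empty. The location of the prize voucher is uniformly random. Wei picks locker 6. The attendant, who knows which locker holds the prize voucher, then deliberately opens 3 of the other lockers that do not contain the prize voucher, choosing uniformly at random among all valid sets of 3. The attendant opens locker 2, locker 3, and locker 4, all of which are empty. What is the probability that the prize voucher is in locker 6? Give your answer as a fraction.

Apply Bayes' rule, conditioning on where the prize voucher actually is.
If it is in any of lockers 1, 5, and 7 (prior 1/7 each): the attendant has 10 equally likely choices, so probability 1/10; weight (1/7)·(1/10) = 1/70 each.
If it is in any of lockers 2, 3, and 4 (prior 1/7 each): that locker was opened and seen not to hold the prize — ruled out; weight (1/7)·0 = 0 each.
If it is in locker 6 (prior 1/7): the attendant has 20 equally likely choices, so probability 1/20; weight (1/7)·(1/20) = 1/140.
The weights sum to 1/20.
So P(the prize voucher in locker 6 | the attendant opened locker 2, locker 3, and locker 4) = (1/140) / (1/20) = 1/7.

1/7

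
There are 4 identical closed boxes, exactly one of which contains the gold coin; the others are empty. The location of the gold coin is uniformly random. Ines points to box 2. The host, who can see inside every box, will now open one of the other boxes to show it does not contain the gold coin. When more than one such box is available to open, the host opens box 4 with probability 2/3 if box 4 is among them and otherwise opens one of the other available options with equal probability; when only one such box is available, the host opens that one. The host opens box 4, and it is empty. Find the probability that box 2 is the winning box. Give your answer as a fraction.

1/3

Condition on the true location of the gold coin.
If it is in any of boxes 1, 2, and 3 (prior 1/4 each): box 4 is available, opened with probability 2/3; weight (1/4)·(2/3) = 1/6 each.
If it is in box 4 (prior 1/4): the host opened box 4, so this case is ruled out; weight (1/4)·0 = 0.
The weights sum to 1/2.
So P(the gold coin in box 2 | the host opened box 4) = (1/6) / (1/2) = 1/3.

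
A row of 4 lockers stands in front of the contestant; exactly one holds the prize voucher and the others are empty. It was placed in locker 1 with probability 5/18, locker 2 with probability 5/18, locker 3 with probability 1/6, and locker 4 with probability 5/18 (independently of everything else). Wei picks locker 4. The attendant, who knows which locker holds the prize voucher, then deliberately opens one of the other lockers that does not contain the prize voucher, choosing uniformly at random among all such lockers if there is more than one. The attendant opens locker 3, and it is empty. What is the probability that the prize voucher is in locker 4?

Condition on the true location of the prize voucher.
If it is in either of lockers 1 and 2 (prior 5/18 each): the attendant has 2 equally likely choices, so probability 1/2; weight (5/18)·(1/2) = 5/36 each.
If it is in locker 3 (prior 1/6): the attendant opened locker 3, so this case is ruled out; weight (1/6)·0 = 0.
If it is in locker 4 (prior 5/18): the attendant has 3 equally likely choices, so probability 1/3; weight (5/18)·(1/3) = 5/54.
The weights sum to 10/27.
So P(the prize voucher in locker 4 | the attendant opened locker 3) = (5/54) / (10/27) = 1/4.

1/4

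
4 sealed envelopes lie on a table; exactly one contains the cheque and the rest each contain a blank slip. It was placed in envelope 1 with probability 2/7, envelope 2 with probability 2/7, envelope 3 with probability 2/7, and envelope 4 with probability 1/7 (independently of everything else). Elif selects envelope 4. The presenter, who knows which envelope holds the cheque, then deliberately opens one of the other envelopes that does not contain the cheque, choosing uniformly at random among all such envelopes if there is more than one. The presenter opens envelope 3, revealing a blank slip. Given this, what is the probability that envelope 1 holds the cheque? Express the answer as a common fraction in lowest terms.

3/7

Apply Bayes' rule, conditioning on where the cheque actually is.
If it is in either of envelopes 1 and 2 (prior 2/7 each): the presenter has 2 equally likely choices, so probability 1/2; weight (2/7)·(1/2) = 1/7 each.
If it is in envelope 3 (prior 2/7): the presenter opened envelope 3, so this case is ruled out; weight (2/7)·0 = 0.
If it is in envelope 4 (prior 1/7): the presenter has 3 equally likely choices, so probability 1/3; weight (1/7)·(1/3) = 1/21.
The weights sum to 1/3.
So P(the cheque in envelope 1 | the presenter opened envelope 3) = (1/7) / (1/3) = 3/7.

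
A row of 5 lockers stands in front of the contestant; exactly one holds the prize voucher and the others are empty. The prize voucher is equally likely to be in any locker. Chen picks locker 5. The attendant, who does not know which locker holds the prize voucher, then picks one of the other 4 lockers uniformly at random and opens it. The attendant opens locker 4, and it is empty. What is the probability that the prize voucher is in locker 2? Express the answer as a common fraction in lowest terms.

1/4

Condition on the true location of the prize voucher.
If it is in any of lockers 1, 2, 3, and 5 (prior 1/5 each): the attendant picks locker 4 with probability 1/4 regardless, and it is not the prize; weight (1/5)·(1/4) = 1/20 each.
If it is in locker 4 (prior 1/5): the attendant opened locker 4, so this case is ruled out; weight (1/5)·0 = 0.
The weights sum to 1/5.
So P(the prize voucher in locker 2 | the attendant opened locker 4) = (1/20) / (1/5) = 1/4.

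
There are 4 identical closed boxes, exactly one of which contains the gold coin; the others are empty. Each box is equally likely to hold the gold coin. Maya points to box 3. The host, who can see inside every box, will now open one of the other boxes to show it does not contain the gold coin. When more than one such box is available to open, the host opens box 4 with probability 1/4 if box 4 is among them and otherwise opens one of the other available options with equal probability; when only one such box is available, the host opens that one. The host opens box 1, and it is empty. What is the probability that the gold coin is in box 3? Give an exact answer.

Consider each possible location of the gold coin in turn.
If it is in box 1 (prior 1/4): the host opened box 1, so this case is ruled out; weight (1/4)·0 = 0.
If it is in box 2 (prior 1/4): box 4 is available but not opened, probability 3/4; weight (1/4)·(3/4) = 3/16.
If it is in box 3 (prior 1/4): box 4 is available but not opened; box 1 gets probability (1 − 1/4)/2 = 3/8; weight (1/4)·(3/8) = 3/32.
If it is in box 4 (prior 1/4): box 4 holds the prize so is unavailable; the host chooses uniformly among the 2 others, probability 1/2; weight (1/4)·(1/2) = 1/8.
The weights sum to 13/32.
So P(the gold coin in box 3 | the host opened box 1) = (3/32) / (13/32) = 3/13.

3/13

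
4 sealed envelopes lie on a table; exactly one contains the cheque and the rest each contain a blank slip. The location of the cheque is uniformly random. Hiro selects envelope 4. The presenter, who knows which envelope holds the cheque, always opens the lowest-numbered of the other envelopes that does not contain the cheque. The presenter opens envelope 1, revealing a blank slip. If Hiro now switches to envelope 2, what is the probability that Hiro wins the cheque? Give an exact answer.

1/3

Consider each possible location of the cheque in turn.
If it is in envelope 1 (prior 1/4): the presenter opened envelope 1, so this case is ruled out; weight (1/4)·0 = 0.
If it is in any of envelopes 2, 3, and 4 (prior 1/4 each): envelope 1 is the lowest-numbered option available, probability 1; weight (1/4)·1 = 1/4 each.
The weights sum to 3/4.
So P(the cheque in envelope 2 | the presenter opened envelope 1) = (1/4) / (3/4) = 1/3.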